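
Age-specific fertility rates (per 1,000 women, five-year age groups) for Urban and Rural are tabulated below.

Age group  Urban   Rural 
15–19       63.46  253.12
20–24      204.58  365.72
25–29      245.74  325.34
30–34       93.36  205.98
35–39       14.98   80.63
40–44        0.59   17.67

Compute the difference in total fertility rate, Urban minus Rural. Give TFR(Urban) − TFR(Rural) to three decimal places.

-3.129

Urban:
  Sum of ASFRs = 63.46 + 204.58 + 245.74 + 93.36 + 14.98 + 0.59 = 622.71
  TFR = 5 × 622.71 / 1000 = 3.11355
Rural:
  Sum of ASFRs = 253.12 + 365.72 + 325.34 + 205.98 + 80.63 + 17.67 = 1248.46
  TFR = 5 × 1248.46 / 1000 = 6.2423
Difference = 3.11355 − 6.2423 = -3.12875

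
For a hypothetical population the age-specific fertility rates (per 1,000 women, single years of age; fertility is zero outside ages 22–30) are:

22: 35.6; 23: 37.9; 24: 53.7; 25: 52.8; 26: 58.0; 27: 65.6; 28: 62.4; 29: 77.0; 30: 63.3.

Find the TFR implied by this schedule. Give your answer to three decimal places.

Sum of ASFRs = 35.6 + 37.9 + 53.7 + 52.8 + 58.0 + 65.6 + 62.4 + 77.0 + 63.3 = 506.3
TFR = 506.3 / 1000 = 0.5063

0.506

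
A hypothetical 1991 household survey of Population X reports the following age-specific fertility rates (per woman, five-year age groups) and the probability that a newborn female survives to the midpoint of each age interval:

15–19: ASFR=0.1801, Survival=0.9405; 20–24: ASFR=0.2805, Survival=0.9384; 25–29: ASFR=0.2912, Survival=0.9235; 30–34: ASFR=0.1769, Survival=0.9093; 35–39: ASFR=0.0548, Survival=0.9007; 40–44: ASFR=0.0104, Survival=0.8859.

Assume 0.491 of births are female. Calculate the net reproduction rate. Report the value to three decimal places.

2.261

Proportion female at birth = 0.491.
Survival-weighted fertility by age (5·fₓ·Sₓ):
  15–19: 5 × 0.1801 × 0.9405 = 0.84692
  20–24: 5 × 0.2805 × 0.9384 = 1.31611
  25–29: 5 × 0.2912 × 0.9235 = 1.34462
  30–34: 5 × 0.1769 × 0.9093 = 0.80428
  35–39: 5 × 0.0548 × 0.9007 = 0.24679
  40–44: 5 × 0.0104 × 0.8859 = 0.04607
Sum = 4.60479
NRR = 0.491 × 4.60479 = 2.26095
An NRR exceeding 1 indicates intrinsic growth under these rates.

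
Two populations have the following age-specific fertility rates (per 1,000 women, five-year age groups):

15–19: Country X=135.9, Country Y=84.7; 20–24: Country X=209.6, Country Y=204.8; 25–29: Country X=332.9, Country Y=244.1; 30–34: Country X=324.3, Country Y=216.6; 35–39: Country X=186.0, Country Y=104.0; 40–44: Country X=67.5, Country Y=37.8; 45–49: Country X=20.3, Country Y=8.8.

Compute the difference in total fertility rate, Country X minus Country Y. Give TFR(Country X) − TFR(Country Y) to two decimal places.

1.88

Country X:
  Sum of ASFRs = 135.9 + 209.6 + 332.9 + 324.3 + 186.0 + 67.5 + 20.3 = 1276.5
  TFR = 5 × 1276.5 / 1000 = 6.3825
Country Y:
  Sum of ASFRs = 84.7 + 204.8 + 244.1 + 216.6 + 104.0 + 37.8 + 8.8 = 900.8
  TFR = 5 × 900.8 / 1000 = 4.504
Difference = 6.3825 − 4.504 = 1.8785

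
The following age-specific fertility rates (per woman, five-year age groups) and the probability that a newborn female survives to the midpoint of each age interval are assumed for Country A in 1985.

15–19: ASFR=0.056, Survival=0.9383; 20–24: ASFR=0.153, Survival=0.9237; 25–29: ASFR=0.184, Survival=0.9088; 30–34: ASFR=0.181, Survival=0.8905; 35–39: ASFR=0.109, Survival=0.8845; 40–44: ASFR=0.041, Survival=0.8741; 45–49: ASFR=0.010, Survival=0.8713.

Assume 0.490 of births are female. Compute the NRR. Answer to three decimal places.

1.625

Proportion female at birth = 0.490.
Per-age-group product (5 × ASFR × survival probability):
  15–19: 5 × 0.056 × 0.9383 = 0.26272
  20–24: 5 × 0.153 × 0.9237 = 0.70663
  25–29: 5 × 0.184 × 0.9088 = 0.83610
  30–34: 5 × 0.181 × 0.8905 = 0.80590
  35–39: 5 × 0.109 × 0.8845 = 0.48205
  40–44: 5 × 0.041 × 0.8741 = 0.17919
  45–49: 5 × 0.010 × 0.8713 = 0.04357
Sum = 3.31616
NRR = 0.490 × 3.31616 = 1.62492
With NRR above 1 the population is above replacement fertility.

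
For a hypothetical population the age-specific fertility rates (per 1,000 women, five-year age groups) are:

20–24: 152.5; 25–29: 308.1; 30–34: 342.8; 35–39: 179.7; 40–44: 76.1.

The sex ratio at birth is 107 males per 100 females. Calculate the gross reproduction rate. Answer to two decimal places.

2.56

Proportion female at birth = 100 / (100 + 107) = 0.48309.
Sum of ASFRs = 152.5 + 308.1 + 342.8 + 179.7 + 76.1 = 1059.2
TFR = 5 × 1059.2 / 1000 = 5.296
GRR = 0.48309 × 5.296 = 2.55844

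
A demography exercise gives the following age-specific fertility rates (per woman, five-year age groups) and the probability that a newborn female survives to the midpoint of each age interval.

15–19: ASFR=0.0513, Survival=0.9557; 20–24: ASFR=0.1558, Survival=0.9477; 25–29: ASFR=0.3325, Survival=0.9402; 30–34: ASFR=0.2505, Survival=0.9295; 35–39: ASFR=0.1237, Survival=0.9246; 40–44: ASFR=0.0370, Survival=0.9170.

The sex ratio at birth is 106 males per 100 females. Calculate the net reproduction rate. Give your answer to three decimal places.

Proportion female at birth = 100 / (100 + 106) = 0.48544.
Survival-weighted fertility by age (5·fₓ·Sₓ):
  15–19: 5 × 0.0513 × 0.9557 = 0.24514
  20–24: 5 × 0.1558 × 0.9477 = 0.73826
  25–29: 5 × 0.3325 × 0.9402 = 1.56308
  30–34: 5 × 0.2505 × 0.9295 = 1.16420
  35–39: 5 × 0.1237 × 0.9246 = 0.57187
  40–44: 5 × 0.0370 × 0.9170 = 0.16965
Sum = 4.45220
NRR = 0.48544 × 4.45220 = 2.16128

2.161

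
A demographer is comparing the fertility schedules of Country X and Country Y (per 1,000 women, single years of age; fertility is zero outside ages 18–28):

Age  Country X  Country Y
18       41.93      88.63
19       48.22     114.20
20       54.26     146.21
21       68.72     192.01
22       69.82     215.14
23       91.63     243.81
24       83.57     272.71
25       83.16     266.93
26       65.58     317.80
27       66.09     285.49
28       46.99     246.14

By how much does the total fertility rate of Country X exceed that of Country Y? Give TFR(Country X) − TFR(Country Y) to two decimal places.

-1.67

Country X:
  Sum of ASFRs = 41.93 + 48.22 + 54.26 + 68.72 + 69.82 + 91.63 + 83.57 + 83.16 + 65.58 + 66.09 + 46.99 = 719.97
  TFR = 719.97 / 1000 = 0.71997
Country Y:
  Sum of ASFRs = 88.63 + 114.20 + 146.21 + 192.01 + 215.14 + 243.81 + 272.71 + 266.93 + 317.80 + 285.49 + 246.14 = 2389.07
  TFR = 2389.07 / 1000 = 2.38907
Difference = 0.71997 − 2.38907 = -1.6691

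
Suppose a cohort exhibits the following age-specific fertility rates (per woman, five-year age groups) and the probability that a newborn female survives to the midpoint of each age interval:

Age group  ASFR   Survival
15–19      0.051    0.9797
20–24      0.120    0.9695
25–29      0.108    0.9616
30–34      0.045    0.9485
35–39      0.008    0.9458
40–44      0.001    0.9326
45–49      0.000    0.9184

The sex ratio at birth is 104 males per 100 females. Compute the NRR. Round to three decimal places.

0.788

Proportion female at birth = 100 / (100 + 104) = 0.49020.
Weighting each age-specific rate by interval width and survival:
  15–19: 5 × 0.051 × 0.9797 = 0.24982
  20–24: 5 × 0.120 × 0.9695 = 0.58170
  25–29: 5 × 0.108 × 0.9616 = 0.51926
  30–34: 5 × 0.045 × 0.9485 = 0.21341
  35–39: 5 × 0.008 × 0.9458 = 0.03783
  40–44: 5 × 0.001 × 0.9326 = 0.00466
  45–49: 5 × 0.000 × 0.9184 = 0.00000
Sum = 1.60668
NRR = 0.49020 × 1.60668 = 0.78759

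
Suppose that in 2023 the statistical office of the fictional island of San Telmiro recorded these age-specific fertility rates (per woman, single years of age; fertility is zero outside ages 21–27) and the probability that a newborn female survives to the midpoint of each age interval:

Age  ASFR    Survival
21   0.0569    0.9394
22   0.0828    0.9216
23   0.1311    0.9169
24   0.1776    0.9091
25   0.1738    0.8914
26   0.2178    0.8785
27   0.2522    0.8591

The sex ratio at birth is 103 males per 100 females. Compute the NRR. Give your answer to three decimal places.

0.480

Proportion female at birth = 100 / (100 + 103) = 0.49261.
Weighting each age-specific rate by interval width and survival:
  21: 1 × 0.0569 × 0.9394 = 0.05345
  22: 1 × 0.0828 × 0.9216 = 0.07631
  23: 1 × 0.1311 × 0.9169 = 0.12021
  24: 1 × 0.1776 × 0.9091 = 0.16146
  25: 1 × 0.1738 × 0.8914 = 0.15493
  26: 1 × 0.2178 × 0.8785 = 0.19134
  27: 1 × 0.2522 × 0.8591 = 0.21667
Sum = 0.97437
NRR = 0.49261 × 0.97437 = 0.47998
With NRR below 1 the population is below replacement fertility.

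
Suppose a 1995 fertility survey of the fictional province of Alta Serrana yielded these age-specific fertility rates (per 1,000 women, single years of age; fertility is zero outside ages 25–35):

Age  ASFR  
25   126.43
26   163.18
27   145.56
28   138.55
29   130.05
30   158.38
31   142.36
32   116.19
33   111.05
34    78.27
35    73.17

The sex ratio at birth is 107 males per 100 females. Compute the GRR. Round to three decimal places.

0.668

Proportion female at birth = 100 / (100 + 107) = 0.48309.
Sum of ASFRs = 126.43 + 163.18 + 145.56 + 138.55 + 130.05 + 158.38 + 142.36 + 116.19 + 111.05 + 78.27 + 73.17 = 1383.19
TFR = 1383.19 / 1000 = 1.38319
GRR = 0.48309 × 1.38319 = 0.66821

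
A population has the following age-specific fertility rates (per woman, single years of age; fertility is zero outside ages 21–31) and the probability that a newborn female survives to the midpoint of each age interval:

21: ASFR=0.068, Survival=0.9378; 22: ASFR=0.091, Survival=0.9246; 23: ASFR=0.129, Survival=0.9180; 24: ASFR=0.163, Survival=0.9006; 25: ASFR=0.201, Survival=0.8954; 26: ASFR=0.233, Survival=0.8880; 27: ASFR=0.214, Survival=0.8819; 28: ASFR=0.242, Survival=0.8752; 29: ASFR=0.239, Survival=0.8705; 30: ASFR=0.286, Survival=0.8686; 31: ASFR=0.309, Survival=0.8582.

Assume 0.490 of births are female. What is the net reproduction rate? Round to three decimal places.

0.942

Proportion female at birth = 0.490.
Each age group contributes 1 × ASFR × survival:
  21: 1 × 0.068 × 0.9378 = 0.06377
  22: 1 × 0.091 × 0.9246 = 0.08414
  23: 1 × 0.129 × 0.9180 = 0.11842
  24: 1 × 0.163 × 0.9006 = 0.14680
  25: 1 × 0.201 × 0.8954 = 0.17998
  26: 1 × 0.233 × 0.8880 = 0.20690
  27: 1 × 0.214 × 0.8819 = 0.18873
  28: 1 × 0.242 × 0.8752 = 0.21180
  29: 1 × 0.239 × 0.8705 = 0.20805
  30: 1 × 0.286 × 0.8686 = 0.24842
  31: 1 × 0.309 × 0.8582 = 0.26518
Sum = 1.92219
NRR = 0.490 × 1.92219 = 0.94187
NRR < 1, so the cohort does not fully replace itself.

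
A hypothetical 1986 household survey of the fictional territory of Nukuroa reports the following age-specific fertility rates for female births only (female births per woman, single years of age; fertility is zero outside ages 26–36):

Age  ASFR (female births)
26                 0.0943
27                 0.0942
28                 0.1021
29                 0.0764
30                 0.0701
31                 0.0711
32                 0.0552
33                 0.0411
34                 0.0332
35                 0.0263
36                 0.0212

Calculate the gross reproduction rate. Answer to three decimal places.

0.685

Sum of female ASFRs = 0.0943 + 0.0942 + 0.1021 + 0.0764 + 0.0701 + 0.0711 + 0.0552 + 0.0411 + 0.0332 + 0.0263 + 0.0212 = 0.6852
GRR = 0.6852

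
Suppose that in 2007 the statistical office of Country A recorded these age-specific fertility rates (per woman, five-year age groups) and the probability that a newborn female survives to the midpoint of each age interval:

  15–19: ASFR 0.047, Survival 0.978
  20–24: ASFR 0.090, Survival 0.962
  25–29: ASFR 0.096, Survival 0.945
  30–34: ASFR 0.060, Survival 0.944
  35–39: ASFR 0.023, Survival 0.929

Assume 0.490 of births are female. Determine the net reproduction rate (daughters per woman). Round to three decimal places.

0.738

Proportion female at birth = 0.490.
Survival-weighted fertility by age (5·fₓ·Sₓ):
  15–19: 5 × 0.047 × 0.978 = 0.22983
  20–24: 5 × 0.090 × 0.962 = 0.43290
  25–29: 5 × 0.096 × 0.945 = 0.45360
  30–34: 5 × 0.060 × 0.944 = 0.28320
  35–39: 5 × 0.023 × 0.929 = 0.10684
Sum = 1.50637
NRR = 0.490 × 1.50637 = 0.73812
NRR < 1, so the cohort does not fully replace itself.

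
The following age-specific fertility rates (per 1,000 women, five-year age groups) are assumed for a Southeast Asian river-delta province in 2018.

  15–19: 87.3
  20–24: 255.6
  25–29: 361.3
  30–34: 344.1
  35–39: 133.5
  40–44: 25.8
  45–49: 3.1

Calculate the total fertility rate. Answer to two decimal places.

6.05

Sum of ASFRs = 87.3 + 255.6 + 361.3 + 344.1 + 133.5 + 25.8 + 3.1 = 1210.7
TFR = 5 × 1210.7 / 1000 = 6.0535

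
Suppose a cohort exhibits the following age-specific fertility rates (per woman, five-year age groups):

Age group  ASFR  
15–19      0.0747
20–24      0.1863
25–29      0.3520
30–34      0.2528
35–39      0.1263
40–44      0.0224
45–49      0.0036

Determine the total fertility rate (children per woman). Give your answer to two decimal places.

5.09

Sum of ASFRs = 0.0747 + 0.1863 + 0.3520 + 0.2528 + 0.1263 + 0.0224 + 0.0036 = 1.0181
TFR = 5 × 1.0181 = 5.0905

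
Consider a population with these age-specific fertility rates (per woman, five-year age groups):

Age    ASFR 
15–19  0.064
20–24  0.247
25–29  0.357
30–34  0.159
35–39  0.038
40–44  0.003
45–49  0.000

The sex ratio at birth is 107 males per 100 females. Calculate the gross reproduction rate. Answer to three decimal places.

2.097

Proportion female at birth = 100 / (100 + 107) = 0.48309.
Sum of ASFRs = 0.064 + 0.247 + 0.357 + 0.159 + 0.038 + 0.003 + 0.000 = 0.868
TFR = 5 × 0.868 = 4.34
GRR = 0.48309 × 4.34 = 2.09661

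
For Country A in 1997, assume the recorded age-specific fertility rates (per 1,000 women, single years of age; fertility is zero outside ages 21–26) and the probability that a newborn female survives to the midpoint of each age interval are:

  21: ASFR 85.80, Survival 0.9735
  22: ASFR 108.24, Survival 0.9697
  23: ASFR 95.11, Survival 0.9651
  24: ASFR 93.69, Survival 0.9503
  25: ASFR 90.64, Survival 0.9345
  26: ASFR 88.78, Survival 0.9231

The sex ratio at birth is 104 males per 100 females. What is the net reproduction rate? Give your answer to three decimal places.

0.263

Proportion female at birth = 100 / (100 + 104) = 0.49020.
Per-age-group product (1 × ASFR × survival probability):
  21: 1 × 85.80/1000 × 0.9735 = 0.08353
  22: 1 × 108.24/1000 × 0.9697 = 0.10496
  23: 1 × 95.11/1000 × 0.9651 = 0.09179
  24: 1 × 93.69/1000 × 0.9503 = 0.08903
  25: 1 × 90.64/1000 × 0.9345 = 0.08470
  26: 1 × 88.78/1000 × 0.9231 = 0.08195
Sum = 0.53596
NRR = 0.49020 × 0.53596 = 0.26273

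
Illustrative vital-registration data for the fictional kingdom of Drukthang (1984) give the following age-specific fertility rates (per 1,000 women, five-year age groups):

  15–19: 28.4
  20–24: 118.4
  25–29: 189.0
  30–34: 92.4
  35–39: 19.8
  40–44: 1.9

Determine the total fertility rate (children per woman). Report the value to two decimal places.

2.25

Sum of ASFRs = 28.4 + 118.4 + 189.0 + 92.4 + 19.8 + 1.9 = 449.9
TFR = 5 × 449.9 / 1000 = 2.2495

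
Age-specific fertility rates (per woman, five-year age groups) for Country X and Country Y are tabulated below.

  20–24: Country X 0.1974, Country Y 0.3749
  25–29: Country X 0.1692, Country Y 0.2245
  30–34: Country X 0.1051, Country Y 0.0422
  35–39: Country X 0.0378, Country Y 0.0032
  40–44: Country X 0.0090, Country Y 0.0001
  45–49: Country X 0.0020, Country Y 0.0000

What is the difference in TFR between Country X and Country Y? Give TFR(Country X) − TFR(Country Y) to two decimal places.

Country X:
  Sum of ASFRs = 0.1974 + 0.1692 + 0.1051 + 0.0378 + 0.0090 + 0.0020 = 0.5205
  TFR = 5 × 0.5205 = 2.6025
Country Y:
  Sum of ASFRs = 0.3749 + 0.2245 + 0.0422 + 0.0032 + 0.0001 + 0.0000 = 0.6449
  TFR = 5 × 0.6449 = 3.2245
Difference = 2.6025 − 3.2245 = -0.622

-0.62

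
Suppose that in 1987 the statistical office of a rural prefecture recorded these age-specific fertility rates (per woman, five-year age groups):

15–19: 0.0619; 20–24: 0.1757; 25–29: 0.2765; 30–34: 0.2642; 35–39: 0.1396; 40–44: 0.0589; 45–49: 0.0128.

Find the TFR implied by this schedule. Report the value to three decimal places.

Sum of ASFRs = 0.0619 + 0.1757 + 0.2765 + 0.2642 + 0.1396 + 0.0589 + 0.0128 = 0.9896
TFR = 5 × 0.9896 = 4.948

4.948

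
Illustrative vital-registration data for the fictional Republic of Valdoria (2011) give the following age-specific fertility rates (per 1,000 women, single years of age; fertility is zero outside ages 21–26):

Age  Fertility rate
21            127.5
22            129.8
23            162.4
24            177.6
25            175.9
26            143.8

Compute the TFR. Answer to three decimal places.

0.917

Sum of ASFRs = 127.5 + 129.8 + 162.4 + 177.6 + 175.9 + 143.8 = 917.0
TFR = 917.0 / 1000 = 0.917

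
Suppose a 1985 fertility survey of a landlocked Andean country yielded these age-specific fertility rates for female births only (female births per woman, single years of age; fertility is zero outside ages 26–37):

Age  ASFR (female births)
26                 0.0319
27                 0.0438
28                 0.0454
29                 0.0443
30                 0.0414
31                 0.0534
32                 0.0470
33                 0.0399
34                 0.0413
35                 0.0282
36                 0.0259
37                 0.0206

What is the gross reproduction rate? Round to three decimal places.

Sum of female ASFRs = 0.0319 + 0.0438 + 0.0454 + 0.0443 + 0.0414 + 0.0534 + 0.0470 + 0.0399 + 0.0413 + 0.0282 + 0.0259 + 0.0206 = 0.4631
GRR = 0.4631

0.463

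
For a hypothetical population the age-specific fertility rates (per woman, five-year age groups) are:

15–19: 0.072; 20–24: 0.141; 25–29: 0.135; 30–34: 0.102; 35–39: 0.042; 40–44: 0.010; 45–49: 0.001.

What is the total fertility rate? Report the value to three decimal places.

2.515

Sum of ASFRs = 0.072 + 0.141 + 0.135 + 0.102 + 0.042 + 0.010 + 0.001 = 0.503
TFR = 5 × 0.503 = 2.515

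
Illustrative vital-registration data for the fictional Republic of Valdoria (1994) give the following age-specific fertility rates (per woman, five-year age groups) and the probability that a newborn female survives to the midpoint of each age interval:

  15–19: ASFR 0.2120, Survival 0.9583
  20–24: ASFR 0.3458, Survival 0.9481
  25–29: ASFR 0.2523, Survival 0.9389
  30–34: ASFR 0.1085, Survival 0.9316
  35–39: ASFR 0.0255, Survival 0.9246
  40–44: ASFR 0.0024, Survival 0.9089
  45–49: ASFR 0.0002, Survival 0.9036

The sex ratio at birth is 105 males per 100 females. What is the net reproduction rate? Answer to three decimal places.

2.183

Proportion female at birth = 100 / (100 + 105) = 0.48780.
Weighting each age-specific rate by interval width and survival:
  15–19: 5 × 0.2120 × 0.9583 = 1.01580
  20–24: 5 × 0.3458 × 0.9481 = 1.63926
  25–29: 5 × 0.2523 × 0.9389 = 1.18442
  30–34: 5 × 0.1085 × 0.9316 = 0.50539
  35–39: 5 × 0.0255 × 0.9246 = 0.11789
  40–44: 5 × 0.0024 × 0.9089 = 0.01091
  45–49: 5 × 0.0002 × 0.9036 = 0.00090
Sum = 4.47457
NRR = 0.48780 × 4.47457 = 2.18270
NRR > 1, so each generation more than replaces itself.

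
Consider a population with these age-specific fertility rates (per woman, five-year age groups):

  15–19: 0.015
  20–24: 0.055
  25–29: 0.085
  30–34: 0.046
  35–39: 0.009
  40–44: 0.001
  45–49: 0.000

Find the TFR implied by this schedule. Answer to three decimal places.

1.055

Sum of ASFRs = 0.015 + 0.055 + 0.085 + 0.046 + 0.009 + 0.001 + 0.000 = 0.211
TFR = 5 × 0.211 = 1.055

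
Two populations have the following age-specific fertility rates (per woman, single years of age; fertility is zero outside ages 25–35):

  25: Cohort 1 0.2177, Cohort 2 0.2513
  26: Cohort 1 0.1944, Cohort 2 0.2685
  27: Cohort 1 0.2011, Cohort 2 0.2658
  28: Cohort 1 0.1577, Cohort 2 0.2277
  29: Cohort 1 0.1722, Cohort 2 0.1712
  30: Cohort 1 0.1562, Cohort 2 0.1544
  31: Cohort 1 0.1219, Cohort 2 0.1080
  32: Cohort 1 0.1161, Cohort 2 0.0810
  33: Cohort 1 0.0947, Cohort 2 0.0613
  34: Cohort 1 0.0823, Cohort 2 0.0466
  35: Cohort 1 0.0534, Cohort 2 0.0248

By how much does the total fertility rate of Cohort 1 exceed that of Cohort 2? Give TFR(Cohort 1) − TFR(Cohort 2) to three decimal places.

Cohort 1:
  Sum of ASFRs = 0.2177 + 0.1944 + 0.2011 + 0.1577 + 0.1722 + 0.1562 + 0.1219 + 0.1161 + 0.0947 + 0.0823 + 0.0534 = 1.5677
  TFR = 1.5677
Cohort 2:
  Sum of ASFRs = 0.2513 + 0.2685 + 0.2658 + 0.2277 + 0.1712 + 0.1544 + 0.1080 + 0.0810 + 0.0613 + 0.0466 + 0.0248 = 1.6606
  TFR = 1.6606
Difference = 1.5677 − 1.6606 = -0.0929

-0.093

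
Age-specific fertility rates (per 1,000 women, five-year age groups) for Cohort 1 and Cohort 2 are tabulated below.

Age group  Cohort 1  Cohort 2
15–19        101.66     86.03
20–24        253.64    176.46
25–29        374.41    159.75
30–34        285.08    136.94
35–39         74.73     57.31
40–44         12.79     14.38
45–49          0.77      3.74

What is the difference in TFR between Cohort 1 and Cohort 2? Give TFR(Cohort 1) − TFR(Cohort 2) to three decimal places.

Cohort 1:
  Sum of ASFRs = 101.66 + 253.64 + 374.41 + 285.08 + 74.73 + 12.79 + 0.77 = 1103.08
  TFR = 5 × 1103.08 / 1000 = 5.5154
Cohort 2:
  Sum of ASFRs = 86.03 + 176.46 + 159.75 + 136.94 + 57.31 + 14.38 + 3.74 = 634.61
  TFR = 5 × 634.61 / 1000 = 3.17305
Difference = 5.5154 − 3.17305 = 2.34235

2.342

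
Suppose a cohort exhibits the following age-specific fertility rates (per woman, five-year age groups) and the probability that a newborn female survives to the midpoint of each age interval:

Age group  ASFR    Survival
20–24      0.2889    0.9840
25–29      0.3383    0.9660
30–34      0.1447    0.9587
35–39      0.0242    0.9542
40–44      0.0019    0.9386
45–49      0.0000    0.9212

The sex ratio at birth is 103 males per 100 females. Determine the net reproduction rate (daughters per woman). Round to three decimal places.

1.908

Proportion female at birth = 100 / (100 + 103) = 0.49261.
Survival-weighted fertility by age (5·fₓ·Sₓ):
  20–24: 5 × 0.2889 × 0.9840 = 1.42139
  25–29: 5 × 0.3383 × 0.9660 = 1.63399
  30–34: 5 × 0.1447 × 0.9587 = 0.69362
  35–39: 5 × 0.0242 × 0.9542 = 0.11546
  40–44: 5 × 0.0019 × 0.9386 = 0.00892
  45–49: 5 × 0.0000 × 0.9212 = 0.00000
Sum = 3.87338
NRR = 0.49261 × 3.87338 = 1.90807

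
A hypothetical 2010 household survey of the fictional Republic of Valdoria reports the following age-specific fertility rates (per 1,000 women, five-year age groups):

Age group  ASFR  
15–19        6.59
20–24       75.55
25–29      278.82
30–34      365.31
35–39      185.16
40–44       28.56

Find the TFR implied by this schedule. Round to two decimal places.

4.70

Sum of ASFRs = 6.59 + 75.55 + 278.82 + 365.31 + 185.16 + 28.56 = 939.99
TFR = 5 × 939.99 / 1000 = 4.69995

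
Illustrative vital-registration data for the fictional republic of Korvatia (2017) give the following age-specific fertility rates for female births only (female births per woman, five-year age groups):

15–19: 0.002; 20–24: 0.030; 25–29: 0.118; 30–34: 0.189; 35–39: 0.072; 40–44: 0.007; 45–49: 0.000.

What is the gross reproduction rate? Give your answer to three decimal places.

Sum of female ASFRs = 0.002 + 0.030 + 0.118 + 0.189 + 0.072 + 0.007 + 0.000 = 0.418
GRR = 5 × 0.418 = 2.09

2.090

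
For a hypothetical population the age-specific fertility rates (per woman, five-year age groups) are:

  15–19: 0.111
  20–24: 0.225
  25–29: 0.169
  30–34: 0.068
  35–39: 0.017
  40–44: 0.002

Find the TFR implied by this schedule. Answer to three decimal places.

2.960

Sum of ASFRs = 0.111 + 0.225 + 0.169 + 0.068 + 0.017 + 0.002 = 0.592
TFR = 5 × 0.592 = 2.96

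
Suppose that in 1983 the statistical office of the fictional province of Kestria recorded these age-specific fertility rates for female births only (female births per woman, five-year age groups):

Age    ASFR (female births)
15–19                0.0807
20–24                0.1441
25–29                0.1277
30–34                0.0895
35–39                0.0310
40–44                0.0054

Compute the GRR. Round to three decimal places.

Sum of female ASFRs = 0.0807 + 0.1441 + 0.1277 + 0.0895 + 0.0310 + 0.0054 = 0.4784
GRR = 5 × 0.4784 = 2.392

2.392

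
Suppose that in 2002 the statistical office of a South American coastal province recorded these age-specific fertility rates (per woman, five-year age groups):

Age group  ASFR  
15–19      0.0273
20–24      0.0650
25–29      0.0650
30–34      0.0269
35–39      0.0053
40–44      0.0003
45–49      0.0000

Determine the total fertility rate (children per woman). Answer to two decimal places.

Sum of ASFRs = 0.0273 + 0.0650 + 0.0650 + 0.0269 + 0.0053 + 0.0003 + 0.0000 = 0.1898
TFR = 5 × 0.1898 = 0.949

0.95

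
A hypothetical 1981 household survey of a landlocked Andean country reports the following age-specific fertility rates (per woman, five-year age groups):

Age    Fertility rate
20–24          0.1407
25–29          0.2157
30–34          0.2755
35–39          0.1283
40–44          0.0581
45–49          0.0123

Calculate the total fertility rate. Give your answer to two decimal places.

4.15

Sum of ASFRs = 0.1407 + 0.2157 + 0.2755 + 0.1283 + 0.0581 + 0.0123 = 0.8306
TFR = 5 × 0.8306 = 4.153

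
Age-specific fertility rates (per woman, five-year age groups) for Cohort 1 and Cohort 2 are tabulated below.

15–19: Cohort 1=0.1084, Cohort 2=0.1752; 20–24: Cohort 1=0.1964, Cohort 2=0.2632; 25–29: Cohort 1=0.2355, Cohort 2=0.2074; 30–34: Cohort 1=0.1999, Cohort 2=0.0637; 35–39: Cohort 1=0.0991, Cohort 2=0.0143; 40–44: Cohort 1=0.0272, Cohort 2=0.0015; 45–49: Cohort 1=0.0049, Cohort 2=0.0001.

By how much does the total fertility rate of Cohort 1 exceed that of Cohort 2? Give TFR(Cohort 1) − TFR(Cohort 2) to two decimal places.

Cohort 1:
  Sum of ASFRs = 0.1084 + 0.1964 + 0.2355 + 0.1999 + 0.0991 + 0.0272 + 0.0049 = 0.8714
  TFR = 5 × 0.8714 = 4.357
Cohort 2:
  Sum of ASFRs = 0.1752 + 0.2632 + 0.2074 + 0.0637 + 0.0143 + 0.0015 + 0.0001 = 0.7254
  TFR = 5 × 0.7254 = 3.627
Difference = 4.357 − 3.627 = 0.73

0.73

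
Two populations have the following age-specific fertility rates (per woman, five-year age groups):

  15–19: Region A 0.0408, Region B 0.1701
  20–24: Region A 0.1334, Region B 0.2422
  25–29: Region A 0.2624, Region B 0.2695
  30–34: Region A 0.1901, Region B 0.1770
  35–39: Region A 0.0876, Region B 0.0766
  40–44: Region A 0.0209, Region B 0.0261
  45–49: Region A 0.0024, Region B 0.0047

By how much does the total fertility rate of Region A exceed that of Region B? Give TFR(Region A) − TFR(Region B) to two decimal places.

Region A:
  Sum of ASFRs = 0.0408 + 0.1334 + 0.2624 + 0.1901 + 0.0876 + 0.0209 + 0.0024 = 0.7376
  TFR = 5 × 0.7376 = 3.688
Region B:
  Sum of ASFRs = 0.1701 + 0.2422 + 0.2695 + 0.1770 + 0.0766 + 0.0261 + 0.0047 = 0.9662
  TFR = 5 × 0.9662 = 4.831
Difference = 3.688 − 4.831 = -1.143

-1.14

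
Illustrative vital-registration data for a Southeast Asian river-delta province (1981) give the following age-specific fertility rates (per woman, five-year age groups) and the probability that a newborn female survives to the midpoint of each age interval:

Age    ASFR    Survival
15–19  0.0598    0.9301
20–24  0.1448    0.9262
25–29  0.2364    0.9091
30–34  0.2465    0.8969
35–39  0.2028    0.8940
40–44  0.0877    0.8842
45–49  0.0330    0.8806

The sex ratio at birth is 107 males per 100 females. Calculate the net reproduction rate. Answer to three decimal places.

2.207

Proportion female at birth = 100 / (100 + 107) = 0.48309.
Weighting each age-specific rate by interval width and survival:
  15–19: 5 × 0.0598 × 0.9301 = 0.27810
  20–24: 5 × 0.1448 × 0.9262 = 0.67057
  25–29: 5 × 0.2364 × 0.9091 = 1.07456
  30–34: 5 × 0.2465 × 0.8969 = 1.10543
  35–39: 5 × 0.2028 × 0.8940 = 0.90652
  40–44: 5 × 0.0877 × 0.8842 = 0.38772
  45–49: 5 × 0.0330 × 0.8806 = 0.14530
Sum = 4.56820
NRR = 0.48309 × 4.56820 = 2.20685
NRR > 1, so each generation more than replaces itself.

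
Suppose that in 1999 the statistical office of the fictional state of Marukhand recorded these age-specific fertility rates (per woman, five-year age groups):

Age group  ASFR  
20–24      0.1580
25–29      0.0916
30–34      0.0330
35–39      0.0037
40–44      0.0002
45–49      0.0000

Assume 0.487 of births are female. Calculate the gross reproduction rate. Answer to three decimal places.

Proportion female at birth = 0.487.
Sum of ASFRs = 0.1580 + 0.0916 + 0.0330 + 0.0037 + 0.0002 + 0.0000 = 0.2865
TFR = 5 × 0.2865 = 1.4325
GRR = 0.487 × 1.4325 = 0.69763

0.698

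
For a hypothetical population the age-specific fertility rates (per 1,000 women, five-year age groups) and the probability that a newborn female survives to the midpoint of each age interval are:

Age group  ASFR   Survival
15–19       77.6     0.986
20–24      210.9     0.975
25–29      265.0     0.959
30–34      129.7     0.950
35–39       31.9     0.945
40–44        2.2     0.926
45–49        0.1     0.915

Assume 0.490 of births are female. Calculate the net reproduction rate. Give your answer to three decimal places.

Proportion female at birth = 0.490.
Each age group contributes 5 × ASFR × survival:
  15–19: 5 × 77.6/1000 × 0.986 = 0.38257
  20–24: 5 × 210.9/1000 × 0.975 = 1.02814
  25–29: 5 × 265.0/1000 × 0.959 = 1.27068
  30–34: 5 × 129.7/1000 × 0.950 = 0.61608
  35–39: 5 × 31.9/1000 × 0.945 = 0.15073
  40–44: 5 × 2.2/1000 × 0.926 = 0.01019
  45–49: 5 × 0.1/1000 × 0.915 = 0.00046
Sum = 3.45885
NRR = 0.490 × 3.45885 = 1.69484

1.695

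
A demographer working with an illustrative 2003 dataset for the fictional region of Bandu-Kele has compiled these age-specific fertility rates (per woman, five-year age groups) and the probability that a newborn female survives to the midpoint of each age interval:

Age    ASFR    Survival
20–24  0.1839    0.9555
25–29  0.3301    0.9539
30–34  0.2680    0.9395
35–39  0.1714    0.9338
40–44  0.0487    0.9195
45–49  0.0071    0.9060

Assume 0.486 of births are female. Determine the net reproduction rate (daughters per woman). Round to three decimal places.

Proportion female at birth = 0.486.
Weighting each age-specific rate by interval width and survival:
  20–24: 5 × 0.1839 × 0.9555 = 0.87858
  25–29: 5 × 0.3301 × 0.9539 = 1.57441
  30–34: 5 × 0.2680 × 0.9395 = 1.25893
  35–39: 5 × 0.1714 × 0.9338 = 0.80027
  40–44: 5 × 0.0487 × 0.9195 = 0.22390
  45–49: 5 × 0.0071 × 0.9060 = 0.03216
Sum = 4.76825
NRR = 0.486 × 4.76825 = 2.31737

2.317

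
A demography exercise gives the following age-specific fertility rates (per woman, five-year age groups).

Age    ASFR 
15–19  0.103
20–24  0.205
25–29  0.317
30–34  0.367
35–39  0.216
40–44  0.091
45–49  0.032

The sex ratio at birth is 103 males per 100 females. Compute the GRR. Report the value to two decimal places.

3.28

Proportion female at birth = 100 / (100 + 103) = 0.49261.
Sum of ASFRs = 0.103 + 0.205 + 0.317 + 0.367 + 0.216 + 0.091 + 0.032 = 1.331
TFR = 5 × 1.331 = 6.655
GRR = 0.49261 × 6.655 = 3.27832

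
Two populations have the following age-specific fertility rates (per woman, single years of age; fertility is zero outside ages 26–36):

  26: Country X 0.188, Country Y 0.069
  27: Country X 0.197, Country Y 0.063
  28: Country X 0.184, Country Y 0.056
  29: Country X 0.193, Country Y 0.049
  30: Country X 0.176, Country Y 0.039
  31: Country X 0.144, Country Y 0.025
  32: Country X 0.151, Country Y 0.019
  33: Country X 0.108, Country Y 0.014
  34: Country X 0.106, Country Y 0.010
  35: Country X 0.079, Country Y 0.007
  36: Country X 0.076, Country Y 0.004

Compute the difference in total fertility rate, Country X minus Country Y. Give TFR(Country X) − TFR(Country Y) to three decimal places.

Country X:
  Sum of ASFRs = 0.188 + 0.197 + 0.184 + 0.193 + 0.176 + 0.144 + 0.151 + 0.108 + 0.106 + 0.079 + 0.076 = 1.602
  TFR = 1.602
Country Y:
  Sum of ASFRs = 0.069 + 0.063 + 0.056 + 0.049 + 0.039 + 0.025 + 0.019 + 0.014 + 0.010 + 0.007 + 0.004 = 0.355
  TFR = 0.355
Difference = 1.602 − 0.355 = 1.247

1.247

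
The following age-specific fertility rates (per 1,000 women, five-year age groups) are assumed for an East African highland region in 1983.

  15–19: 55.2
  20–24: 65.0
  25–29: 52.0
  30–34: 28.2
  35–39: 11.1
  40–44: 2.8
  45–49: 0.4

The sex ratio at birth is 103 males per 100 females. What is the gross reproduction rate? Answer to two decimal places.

Proportion female at birth = 100 / (100 + 103) = 0.49261.
Sum of ASFRs = 55.2 + 65.0 + 52.0 + 28.2 + 11.1 + 2.8 + 0.4 = 214.7
TFR = 5 × 214.7 / 1000 = 1.0735
GRR = 0.49261 × 1.0735 = 0.52882

0.53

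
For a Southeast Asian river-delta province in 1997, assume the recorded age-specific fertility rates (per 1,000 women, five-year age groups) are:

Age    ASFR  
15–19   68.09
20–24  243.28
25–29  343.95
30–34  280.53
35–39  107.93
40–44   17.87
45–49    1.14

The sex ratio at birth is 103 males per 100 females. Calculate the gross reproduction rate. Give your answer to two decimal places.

2.62

Proportion female at birth = 100 / (100 + 103) = 0.49261.
Sum of ASFRs = 68.09 + 243.28 + 343.95 + 280.53 + 107.93 + 17.87 + 1.14 = 1062.79
TFR = 5 × 1062.79 / 1000 = 5.31395
GRR = 0.49261 × 5.31395 = 2.61770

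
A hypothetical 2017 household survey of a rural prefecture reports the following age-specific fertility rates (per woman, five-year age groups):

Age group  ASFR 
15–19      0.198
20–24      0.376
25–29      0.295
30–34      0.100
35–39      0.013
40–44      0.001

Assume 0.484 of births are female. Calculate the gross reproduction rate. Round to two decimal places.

2.38

Proportion female at birth = 0.484.
Sum of ASFRs = 0.198 + 0.376 + 0.295 + 0.100 + 0.013 + 0.001 = 0.983
TFR = 5 × 0.983 = 4.915
GRR = 0.484 × 4.915 = 2.37886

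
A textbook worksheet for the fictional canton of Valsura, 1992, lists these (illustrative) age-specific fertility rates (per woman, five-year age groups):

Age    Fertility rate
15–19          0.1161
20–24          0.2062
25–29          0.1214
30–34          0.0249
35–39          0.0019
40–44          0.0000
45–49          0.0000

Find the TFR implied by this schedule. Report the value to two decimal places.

2.35

Sum of ASFRs = 0.1161 + 0.2062 + 0.1214 + 0.0249 + 0.0019 + 0.0000 + 0.0000 = 0.4705
TFR = 5 × 0.4705 = 2.3525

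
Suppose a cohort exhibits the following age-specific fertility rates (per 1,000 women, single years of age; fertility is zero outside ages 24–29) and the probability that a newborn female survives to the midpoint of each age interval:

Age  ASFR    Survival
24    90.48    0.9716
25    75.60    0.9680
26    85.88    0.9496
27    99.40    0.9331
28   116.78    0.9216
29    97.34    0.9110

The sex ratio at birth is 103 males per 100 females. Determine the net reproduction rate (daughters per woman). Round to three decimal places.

0.262

Proportion female at birth = 100 / (100 + 103) = 0.49261.
Each age group contributes 1 × ASFR × survival:
  24: 1 × 90.48/1000 × 0.9716 = 0.08791
  25: 1 × 75.60/1000 × 0.9680 = 0.07318
  26: 1 × 85.88/1000 × 0.9496 = 0.08155
  27: 1 × 99.40/1000 × 0.9331 = 0.09275
  28: 1 × 116.78/1000 × 0.9216 = 0.10762
  29: 1 × 97.34/1000 × 0.9110 = 0.08868
Sum = 0.53169
NRR = 0.49261 × 0.53169 = 0.26192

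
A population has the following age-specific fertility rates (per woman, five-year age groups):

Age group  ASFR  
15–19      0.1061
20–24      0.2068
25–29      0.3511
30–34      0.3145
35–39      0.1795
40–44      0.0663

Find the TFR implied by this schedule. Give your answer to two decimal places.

Sum of ASFRs = 0.1061 + 0.2068 + 0.3511 + 0.3145 + 0.1795 + 0.0663 = 1.2243
TFR = 5 × 1.2243 = 6.1215

6.12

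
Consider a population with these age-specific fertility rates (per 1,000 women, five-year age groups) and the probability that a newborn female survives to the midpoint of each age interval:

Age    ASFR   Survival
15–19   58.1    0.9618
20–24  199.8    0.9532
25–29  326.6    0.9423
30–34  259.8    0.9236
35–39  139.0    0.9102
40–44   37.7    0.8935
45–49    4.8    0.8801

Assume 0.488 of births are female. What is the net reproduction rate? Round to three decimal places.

Proportion female at birth = 0.488.
Weighting each age-specific rate by interval width and survival:
  15–19: 5 × 58.1/1000 × 0.9618 = 0.27940
  20–24: 5 × 199.8/1000 × 0.9532 = 0.95225
  25–29: 5 × 326.6/1000 × 0.9423 = 1.53878
  30–34: 5 × 259.8/1000 × 0.9236 = 1.19976
  35–39: 5 × 139.0/1000 × 0.9102 = 0.63259
  40–44: 5 × 37.7/1000 × 0.8935 = 0.16842
  45–49: 5 × 4.8/1000 × 0.8801 = 0.02112
Sum = 4.79232
NRR = 0.488 × 4.79232 = 2.33865
With NRR above 1 the population is above replacement fertility.

2.339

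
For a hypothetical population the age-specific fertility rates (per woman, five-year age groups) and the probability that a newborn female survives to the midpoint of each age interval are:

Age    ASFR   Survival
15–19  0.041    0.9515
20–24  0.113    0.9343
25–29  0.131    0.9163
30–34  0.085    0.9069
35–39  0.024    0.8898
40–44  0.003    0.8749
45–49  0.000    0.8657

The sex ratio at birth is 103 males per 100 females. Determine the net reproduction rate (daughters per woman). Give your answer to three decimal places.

0.901

Proportion female at birth = 100 / (100 + 103) = 0.49261.
Weighting each age-specific rate by interval width and survival:
  15–19: 5 × 0.041 × 0.9515 = 0.19506
  20–24: 5 × 0.113 × 0.9343 = 0.52788
  25–29: 5 × 0.131 × 0.9163 = 0.60018
  30–34: 5 × 0.085 × 0.9069 = 0.38543
  35–39: 5 × 0.024 × 0.8898 = 0.10678
  40–44: 5 × 0.003 × 0.8749 = 0.01312
  45–49: 5 × 0.000 × 0.8657 = 0.00000
Sum = 1.82845
NRR = 0.49261 × 1.82845 = 0.90071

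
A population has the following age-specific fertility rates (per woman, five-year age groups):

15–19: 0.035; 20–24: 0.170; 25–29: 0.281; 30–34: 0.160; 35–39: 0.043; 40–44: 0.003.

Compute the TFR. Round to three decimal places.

3.460

Sum of ASFRs = 0.035 + 0.170 + 0.281 + 0.160 + 0.043 + 0.003 = 0.692
TFR = 5 × 0.692 = 3.46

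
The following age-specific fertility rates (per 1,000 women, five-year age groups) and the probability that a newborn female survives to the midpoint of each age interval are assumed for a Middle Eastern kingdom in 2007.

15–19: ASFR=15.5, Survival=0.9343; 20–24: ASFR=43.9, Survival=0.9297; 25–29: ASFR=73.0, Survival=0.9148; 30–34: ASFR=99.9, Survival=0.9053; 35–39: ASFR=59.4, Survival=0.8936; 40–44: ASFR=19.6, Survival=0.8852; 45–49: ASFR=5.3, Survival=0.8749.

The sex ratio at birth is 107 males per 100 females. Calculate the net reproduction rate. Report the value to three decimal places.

0.695

Proportion female at birth = 100 / (100 + 107) = 0.48309.
Each age group contributes 5 × ASFR × survival:
  15–19: 5 × 15.5/1000 × 0.9343 = 0.07241
  20–24: 5 × 43.9/1000 × 0.9297 = 0.20407
  25–29: 5 × 73.0/1000 × 0.9148 = 0.33390
  30–34: 5 × 99.9/1000 × 0.9053 = 0.45220
  35–39: 5 × 59.4/1000 × 0.8936 = 0.26540
  40–44: 5 × 19.6/1000 × 0.8852 = 0.08675
  45–49: 5 × 5.3/1000 × 0.8749 = 0.02318
Sum = 1.43791
NRR = 0.48309 × 1.43791 = 0.69464
With NRR below 1 the population is below replacement fertility.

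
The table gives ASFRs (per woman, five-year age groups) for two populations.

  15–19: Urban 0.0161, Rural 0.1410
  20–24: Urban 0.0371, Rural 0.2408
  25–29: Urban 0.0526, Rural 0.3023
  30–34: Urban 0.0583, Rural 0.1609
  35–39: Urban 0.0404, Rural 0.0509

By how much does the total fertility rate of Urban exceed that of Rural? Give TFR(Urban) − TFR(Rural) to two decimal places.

Urban:
  Sum of ASFRs = 0.0161 + 0.0371 + 0.0526 + 0.0583 + 0.0404 = 0.2045
  TFR = 5 × 0.2045 = 1.0225
Rural:
  Sum of ASFRs = 0.1410 + 0.2408 + 0.3023 + 0.1609 + 0.0509 = 0.8959
  TFR = 5 × 0.8959 = 4.4795
Difference = 1.0225 − 4.4795 = -3.457

-3.46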